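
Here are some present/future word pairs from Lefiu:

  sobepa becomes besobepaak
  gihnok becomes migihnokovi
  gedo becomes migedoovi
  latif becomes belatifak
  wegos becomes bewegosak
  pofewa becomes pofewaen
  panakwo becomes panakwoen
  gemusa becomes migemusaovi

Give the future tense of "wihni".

bewihniak

pofewa and gemusa both end in -a yet inflect differently (pofewaen, migemusaovi), so the final letter is not what conditions the rule; the first letter is.
"wihni" begins with w-. The one such stem in the data (wegos → bewegosak) adds be- … -ak around the stem, so the same rule applies.
So wihni → bewihniak.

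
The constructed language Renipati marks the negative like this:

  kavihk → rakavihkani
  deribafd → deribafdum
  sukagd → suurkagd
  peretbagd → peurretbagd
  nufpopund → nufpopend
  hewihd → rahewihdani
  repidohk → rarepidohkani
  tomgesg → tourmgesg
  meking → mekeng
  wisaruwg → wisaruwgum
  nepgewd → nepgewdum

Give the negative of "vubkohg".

"vubkohg" has second-to-last letter 'h'. The stems whose second-to-last letter is 'h' (hewihd → rahewihdani, repidohk → rarepidohkani, kavihk → rakavihkani) add ra- … -ani around the stem.
The other patterns: stems whose second-to-last letter is 'f' or 'w' add -um; stems whose second-to-last letter is 'n' change the last vowel to 'e'; stems whose second-to-last letter is 'g' or 's' insert -ur- after the first vowel.
So vubkohg → ravubkohgani.

ravubkohgani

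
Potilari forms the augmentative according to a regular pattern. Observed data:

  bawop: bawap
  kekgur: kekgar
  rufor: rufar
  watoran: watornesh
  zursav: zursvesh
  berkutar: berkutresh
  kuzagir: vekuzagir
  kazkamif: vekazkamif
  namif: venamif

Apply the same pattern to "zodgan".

kekgur and berkutar both end in -r yet inflect differently (kekgar, berkutresh), so the final letter is not what conditions the rule; the last vowel is.
"zodgan" has last vowel 'a'. The stems whose last vowel is 'a' (watoran → watornesh, zursav → zursvesh, berkutar → berkutresh) delete the last vowel and add -esh.
The other patterns: stems whose last vowel is 'o' or 'u' change the last vowel to 'a'; stems whose last vowel is 'i' add the prefix ve-.
So zodgan → zodgnesh.

zodgnesh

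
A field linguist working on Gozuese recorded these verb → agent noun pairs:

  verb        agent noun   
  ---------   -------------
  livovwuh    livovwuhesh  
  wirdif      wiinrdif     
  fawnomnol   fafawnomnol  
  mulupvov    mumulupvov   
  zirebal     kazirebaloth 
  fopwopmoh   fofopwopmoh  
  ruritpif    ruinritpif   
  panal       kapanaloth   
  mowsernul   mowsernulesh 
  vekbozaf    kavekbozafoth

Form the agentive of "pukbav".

kapukbavoth

panal and mowsernul both end in -l yet inflect differently (kapanaloth, mowsernulesh), so the final letter is not what conditions the rule; the last vowel is.
"pukbav" has last vowel 'a'. The stems whose last vowel is 'a' (vekbozaf → kavekbozafoth, panal → kapanaloth, zirebal → kazirebaloth) add ka- … -oth around the stem.
The other patterns: stems whose last vowel is 'u' add -esh; stems whose last vowel is 'o' repeat the first consonant+vowel as a prefix; stems whose last vowel is 'i' insert -in- after the first vowel.
So pukbav → kapukbavoth.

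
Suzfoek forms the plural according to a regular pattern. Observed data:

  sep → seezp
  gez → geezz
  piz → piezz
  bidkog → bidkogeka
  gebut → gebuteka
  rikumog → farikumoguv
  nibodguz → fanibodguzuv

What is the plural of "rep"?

reezp

bidkog and rikumog both end in -g yet inflect differently (bidkogeka, farikumoguv), so the final letter is not what conditions the rule; the number of vowels is.
"rep" has 1 vowel. The stems with 1 vowel (sep → seezp, gez → geezz, piz → piezz) insert -ez- after the first vowel.
The other patterns: stems with 2 vowels add -eka; stems with 3 vowels add fa- … -uv around the stem.
So rep → reezp.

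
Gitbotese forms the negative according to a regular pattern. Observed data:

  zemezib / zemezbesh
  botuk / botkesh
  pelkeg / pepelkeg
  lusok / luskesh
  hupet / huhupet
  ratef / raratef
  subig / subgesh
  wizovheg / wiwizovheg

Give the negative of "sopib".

wizovheg and subig both end in -g yet inflect differently (wiwizovheg, subgesh), so the final letter is not what conditions the rule; the last vowel is.
"sopib" has last vowel 'i'. The stems whose last vowel is 'i' (zemezib → zemezbesh, subig → subgesh) delete the last vowel and add -esh.
The other pattern: stems whose last vowel is 'e' repeat the first consonant+vowel as a prefix.
So sopib → sopbesh.

sopbesh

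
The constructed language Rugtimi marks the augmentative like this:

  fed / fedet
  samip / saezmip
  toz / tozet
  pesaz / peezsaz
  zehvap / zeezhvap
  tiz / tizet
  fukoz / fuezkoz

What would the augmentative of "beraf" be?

pesaz and toz both end in -z yet inflect differently (peezsaz, tozet), so the final letter is not what conditions the rule; the number of vowels is.
"beraf" has 2 vowels. The stems with 2 vowels (pesaz → peezsaz, fukoz → fuezkoz, zehvap → zeezhvap) insert -ez- after the first vowel.
The other pattern: stems with 1 vowel add -et.
So beraf → beezraf.

beezraf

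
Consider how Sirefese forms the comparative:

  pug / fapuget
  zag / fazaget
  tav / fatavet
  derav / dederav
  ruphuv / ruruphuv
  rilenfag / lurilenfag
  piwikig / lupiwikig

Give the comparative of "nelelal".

tav and derav both end in -v yet inflect differently (fatavet, dederav), so the final letter is not what conditions the rule; the number of vowels is.
"nelelal" has 3 vowels. The stems with 3 vowels (piwikig → lupiwikig, rilenfag → lurilenfag) add the prefix lu-.
The other patterns: stems with 1 vowel add fa- … -et around the stem; stems with 2 vowels repeat the first consonant+vowel as a prefix.
So nelelal → lunelelal.

lunelelal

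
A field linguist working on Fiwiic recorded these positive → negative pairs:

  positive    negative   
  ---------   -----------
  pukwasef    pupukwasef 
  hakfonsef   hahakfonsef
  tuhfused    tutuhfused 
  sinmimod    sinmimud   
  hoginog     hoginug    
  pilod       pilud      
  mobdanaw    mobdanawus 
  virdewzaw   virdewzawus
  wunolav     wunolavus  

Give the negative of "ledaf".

tuhfused and sinmimod both end in -d yet inflect differently (tutuhfused, sinmimud), so the final letter is not what conditions the rule; the last vowel is.
"ledaf" has last vowel 'a'. The stems whose last vowel is 'a' (mobdanaw → mobdanawus, virdewzaw → virdewzawus, wunolav → wunolavus) add -us.
So ledaf → ledafus.

ledafus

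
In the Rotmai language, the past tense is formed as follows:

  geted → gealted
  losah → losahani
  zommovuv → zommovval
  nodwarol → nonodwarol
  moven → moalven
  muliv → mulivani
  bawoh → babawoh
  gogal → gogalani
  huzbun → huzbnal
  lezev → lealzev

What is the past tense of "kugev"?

kualgev

huzbun and moven both end in -n yet inflect differently (huzbnal, moalven), so the final letter is not what conditions the rule; the last vowel is.
"kugev" has last vowel 'e'. The stems whose last vowel is 'e' (geted → gealted, moven → moalven, lezev → lealzev) insert -al- after the first vowel.
The other patterns: stems whose last vowel is 'o' repeat the first consonant+vowel as a prefix; stems whose last vowel is 'u' delete the last vowel and add -al; stems whose last vowel is 'a' or 'i' add -ani.
So kugev → kualgev.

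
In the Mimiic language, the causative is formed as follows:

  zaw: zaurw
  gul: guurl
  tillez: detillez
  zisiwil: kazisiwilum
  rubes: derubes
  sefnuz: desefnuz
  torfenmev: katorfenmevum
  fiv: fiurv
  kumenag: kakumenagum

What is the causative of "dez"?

deurz

gul and zisiwil both end in -l yet inflect differently (guurl, kazisiwilum), so the final letter is not what conditions the rule; the number of vowels is.
"dez" has 1 vowel. The stems with 1 vowel (gul → guurl, fiv → fiurv, zaw → zaurw) insert -ur- after the first vowel.
The other patterns: stems with 2 vowels add the prefix de-; stems with 3 vowels add ka- … -um around the stem.
So dez → deurz.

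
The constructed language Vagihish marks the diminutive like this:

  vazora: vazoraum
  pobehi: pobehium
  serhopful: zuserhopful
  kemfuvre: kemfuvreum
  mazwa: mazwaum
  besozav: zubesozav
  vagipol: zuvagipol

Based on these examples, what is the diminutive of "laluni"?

lalunium

mazwa and besozav both have last vowel 'a' yet inflect differently (mazwaum, zubesozav), so the last vowel is not what conditions the rule; whether the stem ends in a vowel or a consonant is.
"laluni" ends in a vowel. The stems ending in a vowel (pobehi → pobehium, mazwa → mazwaum, vazora → vazoraum) add -um.
The other pattern: stems ending in a consonant add the prefix zu-.
So laluni → lalunium.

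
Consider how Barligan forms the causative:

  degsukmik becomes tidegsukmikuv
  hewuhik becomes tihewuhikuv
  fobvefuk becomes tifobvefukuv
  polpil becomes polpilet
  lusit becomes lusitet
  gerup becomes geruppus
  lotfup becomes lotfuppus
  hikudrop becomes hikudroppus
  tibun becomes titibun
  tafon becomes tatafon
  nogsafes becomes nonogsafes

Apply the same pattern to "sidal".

sidalet

degsukmik and polpil both have last vowel 'i' yet inflect differently (tidegsukmikuv, polpilet), so the last vowel is not what conditions the rule; the final letter is.
"sidal" ends in -l. The one such stem in the data (polpil → polpilet) adds -et, so the same rule applies.
So sidal → sidalet.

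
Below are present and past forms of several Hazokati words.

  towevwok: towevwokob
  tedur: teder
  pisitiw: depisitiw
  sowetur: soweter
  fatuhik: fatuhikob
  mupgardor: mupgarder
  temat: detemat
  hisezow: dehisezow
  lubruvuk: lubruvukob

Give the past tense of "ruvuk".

ruvukob

mupgardor and towevwok both have last vowel 'o' yet inflect differently (mupgarder, towevwokob), so the last vowel is not what conditions the rule; the final letter is.
"ruvuk" ends in -k. The stems ending in -k (towevwok → towevwokob, fatuhik → fatuhikob, lubruvuk → lubruvukob) add -ob.
So ruvuk → ruvukob.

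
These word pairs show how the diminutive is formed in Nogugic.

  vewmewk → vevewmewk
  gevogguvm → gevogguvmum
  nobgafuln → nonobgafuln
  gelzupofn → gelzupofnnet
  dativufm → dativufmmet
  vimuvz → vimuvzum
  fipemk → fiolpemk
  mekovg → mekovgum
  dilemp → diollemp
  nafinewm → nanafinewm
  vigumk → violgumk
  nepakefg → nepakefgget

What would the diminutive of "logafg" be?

logafgget

"logafg" has second-to-last letter 'f'. The stems whose second-to-last letter is 'f' (dativufm → dativufmmet, nepakefg → nepakefgget, gelzupofn → gelzupofnnet) double the final consonant and add -et.
The other patterns: stems whose second-to-last letter is 'l' or 'w' repeat the first consonant+vowel as a prefix; stems whose second-to-last letter is 'v' add -um; stems whose second-to-last letter is 'm' insert -ol- after the first vowel.
So logafg → logafgget.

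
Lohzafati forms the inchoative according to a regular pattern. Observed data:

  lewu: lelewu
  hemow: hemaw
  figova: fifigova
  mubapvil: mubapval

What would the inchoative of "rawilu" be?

rarawilu

mubapvil and figova both have 3 vowels yet inflect differently (mubapval, fifigova), so the number of vowels is not what conditions the rule; whether the stem ends in a vowel or a consonant is.
"rawilu" ends in a vowel. The stems ending in a vowel (figova → fifigova, lewu → lelewu) repeat the first consonant+vowel as a prefix.
So rawilu → rarawilu.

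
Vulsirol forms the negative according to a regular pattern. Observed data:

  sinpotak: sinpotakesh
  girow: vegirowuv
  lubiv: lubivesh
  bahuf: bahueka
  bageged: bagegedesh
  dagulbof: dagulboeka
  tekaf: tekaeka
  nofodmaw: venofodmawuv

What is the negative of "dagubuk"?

girow and dagulbof both have last vowel 'o' yet inflect differently (vegirowuv, dagulboeka), so the last vowel is not what conditions the rule; the final letter is.
"dagubuk" ends in -k. The one such stem in the data (sinpotak → sinpotakesh) adds -esh, so the same rule applies.
So dagubuk → dagubukesh.

dagubukesh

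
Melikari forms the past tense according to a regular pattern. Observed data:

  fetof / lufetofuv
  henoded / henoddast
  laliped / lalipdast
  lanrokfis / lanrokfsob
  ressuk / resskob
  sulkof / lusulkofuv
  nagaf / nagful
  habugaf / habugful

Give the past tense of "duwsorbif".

habugaf and fetof both end in -f yet inflect differently (habugful, lufetofuv), so the final letter is not what conditions the rule; the last vowel is.
"duwsorbif" has last vowel 'i'. The one such stem in the data (lanrokfis → lanrokfsob) deletes the last vowel and adds -ob (as does ressuk), so the same rule applies.
So duwsorbif → duwsorbfob.

duwsorbfob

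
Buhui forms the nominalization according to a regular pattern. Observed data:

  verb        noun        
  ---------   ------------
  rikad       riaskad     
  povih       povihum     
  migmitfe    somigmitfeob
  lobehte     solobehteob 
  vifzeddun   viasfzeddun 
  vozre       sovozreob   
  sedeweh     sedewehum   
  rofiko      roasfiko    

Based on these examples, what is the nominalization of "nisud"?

"nisud" ends in -d. The one such stem in the data (rikad → riaskad) inserts -as- after the first vowel (as do rofiko, vifzeddun), so the same rule applies.
The other patterns: stems ending in -h add -um; stems ending in -e add so- … -ob around the stem.
So nisud → niassud.

niassud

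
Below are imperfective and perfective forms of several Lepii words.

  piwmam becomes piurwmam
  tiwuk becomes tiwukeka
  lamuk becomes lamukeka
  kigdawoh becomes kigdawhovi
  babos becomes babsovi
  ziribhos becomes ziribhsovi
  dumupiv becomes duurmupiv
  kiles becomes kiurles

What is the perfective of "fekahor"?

fekahrovi

"fekahor" has last vowel 'o'. The stems whose last vowel is 'o' (babos → babsovi, kigdawoh → kigdawhovi, ziribhos → ziribhsovi) delete the last vowel and add -ovi.
The other patterns: stems whose last vowel is 'u' add -eka; stems whose last vowel is 'a', 'e' or 'i' insert -ur- after the first vowel.
So fekahor → fekahrovi.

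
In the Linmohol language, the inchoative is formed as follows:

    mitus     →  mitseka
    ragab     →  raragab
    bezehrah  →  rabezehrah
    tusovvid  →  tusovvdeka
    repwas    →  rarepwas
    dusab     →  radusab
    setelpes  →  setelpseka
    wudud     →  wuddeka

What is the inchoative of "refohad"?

rarefohad

repwas and setelpes both end in -s yet inflect differently (rarepwas, setelpseka), so the final letter is not what conditions the rule; the last vowel is.
"refohad" has last vowel 'a'. The stems whose last vowel is 'a' (dusab → radusab, ragab → raragab, repwas → rarepwas) add the prefix ra-.
So refohad → rarefohad.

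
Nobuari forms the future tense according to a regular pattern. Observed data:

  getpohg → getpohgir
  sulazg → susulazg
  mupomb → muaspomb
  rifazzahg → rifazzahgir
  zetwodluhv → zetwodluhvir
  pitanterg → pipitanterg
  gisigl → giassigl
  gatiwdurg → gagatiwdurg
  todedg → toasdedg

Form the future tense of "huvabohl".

rifazzahg and sulazg both end in -g yet inflect differently (rifazzahgir, susulazg), so the final letter is not what conditions the rule; the second-to-last letter is.
"huvabohl" has second-to-last letter 'h'. The stems whose second-to-last letter is 'h' (rifazzahg → rifazzahgir, zetwodluhv → zetwodluhvir, getpohg → getpohgir) add -ir.
The other patterns: stems whose second-to-last letter is 'r' or 'z' repeat the first consonant+vowel as a prefix; stems whose second-to-last letter is 'd', 'g' or 'm' insert -as- after the first vowel.
So huvabohl → huvabohlir.

huvabohlir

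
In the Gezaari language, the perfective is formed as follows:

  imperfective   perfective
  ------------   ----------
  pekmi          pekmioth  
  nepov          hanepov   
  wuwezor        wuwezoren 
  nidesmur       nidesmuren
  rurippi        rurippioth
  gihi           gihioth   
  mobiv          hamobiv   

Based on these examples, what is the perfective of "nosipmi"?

wuwezor and nepov both have last vowel 'o' yet inflect differently (wuwezoren, hanepov), so the last vowel is not what conditions the rule; the final letter is.
"nosipmi" ends in -i. The stems ending in -i (pekmi → pekmioth, gihi → gihioth, rurippi → rurippioth) add -oth.
The other patterns: stems ending in -r add -en; stems ending in -v add the prefix ha-.
So nosipmi → nosipmioth.

nosipmioth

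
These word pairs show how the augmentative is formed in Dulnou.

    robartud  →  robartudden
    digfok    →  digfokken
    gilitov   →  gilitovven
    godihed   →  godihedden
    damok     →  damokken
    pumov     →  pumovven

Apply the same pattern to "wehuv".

wehuvven

Every pair shown (robartud → robartudden, digfok → digfokken, gilitov → gilitovven, …) follows the same rule: double the final consonant and add -en.
So wehuv → wehuvven.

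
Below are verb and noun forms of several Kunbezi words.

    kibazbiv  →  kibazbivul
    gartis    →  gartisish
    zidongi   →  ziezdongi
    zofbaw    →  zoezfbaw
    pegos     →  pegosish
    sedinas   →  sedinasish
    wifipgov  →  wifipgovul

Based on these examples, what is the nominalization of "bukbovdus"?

bukbovdusish

gartis and zidongi both have last vowel 'i' yet inflect differently (gartisish, ziezdongi), so the last vowel is not what conditions the rule; the final letter is.
"bukbovdus" ends in -s. The stems ending in -s (gartis → gartisish, pegos → pegosish, sedinas → sedinasish) add -ish.
So bukbovdus → bukbovdusish.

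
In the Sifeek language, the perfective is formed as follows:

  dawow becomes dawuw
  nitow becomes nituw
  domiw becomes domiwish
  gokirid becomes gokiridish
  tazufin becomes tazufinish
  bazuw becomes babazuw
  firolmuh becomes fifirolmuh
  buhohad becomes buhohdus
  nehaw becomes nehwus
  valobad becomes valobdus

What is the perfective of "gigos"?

gigus

dawow and domiw both end in -w yet inflect differently (dawuw, domiwish), so the final letter is not what conditions the rule; the last vowel is.
"gigos" has last vowel 'o'. The stems whose last vowel is 'o' (dawow → dawuw, nitow → nituw) change the last vowel to 'u'.
So gigos → gigus.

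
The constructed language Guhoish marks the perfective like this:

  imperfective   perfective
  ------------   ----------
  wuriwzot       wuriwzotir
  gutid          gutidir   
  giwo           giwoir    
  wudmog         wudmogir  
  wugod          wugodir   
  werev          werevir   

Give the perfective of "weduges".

wedugesir

Every pair shown (wuriwzot → wuriwzotir, gutid → gutidir, giwo → giwoir, …) follows the same rule: add -ir.
So weduges → wedugesir.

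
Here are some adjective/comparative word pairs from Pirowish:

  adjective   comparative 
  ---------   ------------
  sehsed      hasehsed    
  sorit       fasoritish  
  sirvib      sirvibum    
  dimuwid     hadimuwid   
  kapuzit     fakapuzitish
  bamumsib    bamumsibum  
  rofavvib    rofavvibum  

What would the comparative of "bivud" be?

habivud

sirvib and dimuwid both have last vowel 'i' yet inflect differently (sirvibum, hadimuwid), so the last vowel is not what conditions the rule; the final letter is.
"bivud" ends in -d. The stems ending in -d (sehsed → hasehsed, dimuwid → hadimuwid) add the prefix ha-.
So bivud → habivud.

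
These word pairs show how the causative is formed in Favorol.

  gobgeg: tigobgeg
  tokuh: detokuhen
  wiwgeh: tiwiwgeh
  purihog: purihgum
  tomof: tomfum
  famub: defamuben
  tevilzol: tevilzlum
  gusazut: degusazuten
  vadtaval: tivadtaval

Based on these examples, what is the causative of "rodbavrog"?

purihog and gobgeg both end in -g yet inflect differently (purihgum, tigobgeg), so the final letter is not what conditions the rule; the last vowel is.
"rodbavrog" has last vowel 'o'. The stems whose last vowel is 'o' (tomof → tomfum, purihog → purihgum, tevilzol → tevilzlum) delete the last vowel and add -um.
The other patterns: stems whose last vowel is 'u' add de- … -en around the stem; stems whose last vowel is 'a' or 'e' add the prefix ti-.
So rodbavrog → rodbavrgum.

rodbavrgum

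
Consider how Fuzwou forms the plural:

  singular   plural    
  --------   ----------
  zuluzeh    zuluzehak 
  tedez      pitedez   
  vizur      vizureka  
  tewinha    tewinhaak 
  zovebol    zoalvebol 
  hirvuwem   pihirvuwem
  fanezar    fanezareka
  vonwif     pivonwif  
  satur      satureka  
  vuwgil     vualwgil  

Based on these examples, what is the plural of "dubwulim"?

pidubwulim

tewinha and fanezar both have last vowel 'a' yet inflect differently (tewinhaak, fanezareka), so the last vowel is not what conditions the rule; the final letter is.
"dubwulim" ends in -m. The one such stem in the data (hirvuwem → pihirvuwem) adds the prefix pi-, so the same rule applies.
So dubwulim → pidubwulim.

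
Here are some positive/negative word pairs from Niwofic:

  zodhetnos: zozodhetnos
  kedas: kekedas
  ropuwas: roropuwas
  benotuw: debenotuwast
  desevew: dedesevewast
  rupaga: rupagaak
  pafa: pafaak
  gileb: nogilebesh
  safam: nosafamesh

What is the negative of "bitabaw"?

kedas and rupaga both have last vowel 'a' yet inflect differently (kekedas, rupagaak), so the last vowel is not what conditions the rule; the final letter is.
"bitabaw" ends in -w. The stems ending in -w (benotuw → debenotuwast, desevew → dedesevewast) add de- … -ast around the stem.
The other patterns: stems ending in -s repeat the first consonant+vowel as a prefix; stems ending in -a add -ak; stems ending in -b or -m add no- … -esh around the stem.
So bitabaw → debitabawast.

debitabawast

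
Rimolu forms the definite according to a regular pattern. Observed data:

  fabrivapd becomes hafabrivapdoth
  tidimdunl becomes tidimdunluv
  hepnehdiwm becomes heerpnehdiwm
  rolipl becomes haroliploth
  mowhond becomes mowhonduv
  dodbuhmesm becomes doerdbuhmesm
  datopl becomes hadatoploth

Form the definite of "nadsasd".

naerdsasd

tidimdunl and datopl both end in -l yet inflect differently (tidimdunluv, hadatoploth), so the final letter is not what conditions the rule; the second-to-last letter is.
"nadsasd" has second-to-last letter 's'. The one such stem in the data (dodbuhmesm → doerdbuhmesm) inserts -er- after the first vowel (as does hepnehdiwm), so the same rule applies.
So nadsasd → naerdsasd.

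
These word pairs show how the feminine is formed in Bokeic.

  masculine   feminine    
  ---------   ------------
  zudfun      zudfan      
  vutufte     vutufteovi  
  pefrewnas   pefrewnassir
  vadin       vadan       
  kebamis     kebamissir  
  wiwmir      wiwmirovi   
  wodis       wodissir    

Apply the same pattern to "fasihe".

"fasihe" ends in -e. The one such stem in the data (vutufte → vutufteovi) adds -ovi, so the same rule applies.
So fasihe → fasiheovi.

fasiheovi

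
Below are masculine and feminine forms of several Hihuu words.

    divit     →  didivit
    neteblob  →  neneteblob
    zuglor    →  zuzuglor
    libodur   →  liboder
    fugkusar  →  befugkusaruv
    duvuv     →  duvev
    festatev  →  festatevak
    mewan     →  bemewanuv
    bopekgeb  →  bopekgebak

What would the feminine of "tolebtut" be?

tolebtet

duvuv and festatev both end in -v yet inflect differently (duvev, festatevak), so the final letter is not what conditions the rule; the last vowel is.
"tolebtut" has last vowel 'u'. The stems whose last vowel is 'u' (libodur → liboder, duvuv → duvev) change the last vowel to 'e'.
The other patterns: stems whose last vowel is 'e' add -ak; stems whose last vowel is 'a' add be- … -uv around the stem; stems whose last vowel is 'i' or 'o' repeat the first consonant+vowel as a prefix.
So tolebtut → tolebtet.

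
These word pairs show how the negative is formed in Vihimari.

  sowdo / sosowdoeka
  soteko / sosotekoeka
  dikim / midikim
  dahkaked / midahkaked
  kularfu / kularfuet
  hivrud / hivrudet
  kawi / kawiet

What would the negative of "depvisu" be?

midepvisu

"depvisu" begins with d-. The stems beginning with d- (dikim → midikim, dahkaked → midahkaked) add the prefix mi-.
So depvisu → midepvisu.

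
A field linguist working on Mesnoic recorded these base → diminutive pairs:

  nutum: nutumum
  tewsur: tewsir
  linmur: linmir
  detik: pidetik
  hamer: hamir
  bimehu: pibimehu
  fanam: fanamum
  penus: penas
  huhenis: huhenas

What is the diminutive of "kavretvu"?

pikavretvu

nutum and linmur both have last vowel 'u' yet inflect differently (nutumum, linmir), so the last vowel is not what conditions the rule; the final letter is.
"kavretvu" ends in -u. The one such stem in the data (bimehu → pibimehu) adds the prefix pi-, so the same rule applies.
So kavretvu → pikavretvu.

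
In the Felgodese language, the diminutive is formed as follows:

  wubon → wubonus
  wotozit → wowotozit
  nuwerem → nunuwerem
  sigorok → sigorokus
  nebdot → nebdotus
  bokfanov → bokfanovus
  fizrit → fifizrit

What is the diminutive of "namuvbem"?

nebdot and wotozit both end in -t yet inflect differently (nebdotus, wowotozit), so the final letter is not what conditions the rule; the last vowel is.
"namuvbem" has last vowel 'e'. The one such stem in the data (nuwerem → nunuwerem) repeats the first consonant+vowel as a prefix (as do wotozit, fizrit), so the same rule applies.
So namuvbem → nanamuvbem.

nanamuvbem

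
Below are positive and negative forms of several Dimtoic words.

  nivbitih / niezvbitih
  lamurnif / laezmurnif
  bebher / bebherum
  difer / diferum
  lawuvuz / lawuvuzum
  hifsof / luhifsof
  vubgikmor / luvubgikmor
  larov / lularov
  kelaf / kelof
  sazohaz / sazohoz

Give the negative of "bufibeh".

lamurnif and hifsof both end in -f yet inflect differently (laezmurnif, luhifsof), so the final letter is not what conditions the rule; the last vowel is.
"bufibeh" has last vowel 'e'. The stems whose last vowel is 'e' (bebher → bebherum, difer → diferum) add -um.
The other patterns: stems whose last vowel is 'i' insert -ez- after the first vowel; stems whose last vowel is 'o' add the prefix lu-; stems whose last vowel is 'a' change the last vowel to 'o'.
So bufibeh → bufibehum.

bufibehum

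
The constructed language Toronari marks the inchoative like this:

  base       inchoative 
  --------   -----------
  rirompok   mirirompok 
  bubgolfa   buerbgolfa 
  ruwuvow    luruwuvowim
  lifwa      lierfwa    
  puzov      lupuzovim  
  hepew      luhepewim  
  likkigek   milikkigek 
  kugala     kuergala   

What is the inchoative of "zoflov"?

"zoflov" ends in -v. The one such stem in the data (puzov → lupuzovim) adds lu- … -im around the stem, so the same rule applies.
So zoflov → luzoflovim.

luzoflovim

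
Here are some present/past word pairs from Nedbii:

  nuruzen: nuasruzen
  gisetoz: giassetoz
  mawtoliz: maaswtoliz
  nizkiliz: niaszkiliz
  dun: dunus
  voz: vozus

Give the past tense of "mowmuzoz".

moaswmuzoz

nuruzen and dun both end in -n yet inflect differently (nuasruzen, dunus), so the final letter is not what conditions the rule; the number of vowels is.
"mowmuzoz" has 3 vowels. The stems with 3 vowels (nuruzen → nuasruzen, gisetoz → giassetoz, mawtoliz → maaswtoliz) insert -as- after the first vowel.
So mowmuzoz → moaswmuzoz.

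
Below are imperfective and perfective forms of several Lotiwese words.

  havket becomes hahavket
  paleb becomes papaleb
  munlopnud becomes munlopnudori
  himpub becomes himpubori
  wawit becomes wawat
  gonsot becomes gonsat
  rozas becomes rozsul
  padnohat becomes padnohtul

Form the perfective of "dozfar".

"dozfar" has last vowel 'a'. The stems whose last vowel is 'a' (rozas → rozsul, padnohat → padnohtul) delete the last vowel and add -ul.
So dozfar → dozfrul.

dozfrul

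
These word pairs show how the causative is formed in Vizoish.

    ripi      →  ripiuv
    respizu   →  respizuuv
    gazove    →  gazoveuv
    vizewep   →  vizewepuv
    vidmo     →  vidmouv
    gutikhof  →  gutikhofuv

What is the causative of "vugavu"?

vugavuuv

Every pair shown (ripi → ripiuv, respizu → respizuuv, gazove → gazoveuv, …) follows the same rule: add -uv.
So vugavu → vugavuuv.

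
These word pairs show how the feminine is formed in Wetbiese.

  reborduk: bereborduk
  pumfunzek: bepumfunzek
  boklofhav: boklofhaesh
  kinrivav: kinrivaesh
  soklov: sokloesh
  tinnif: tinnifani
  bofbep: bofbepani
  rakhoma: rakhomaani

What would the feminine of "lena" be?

"lena" ends in -a. The one such stem in the data (rakhoma → rakhomaani) adds -ani, so the same rule applies.
The other patterns: stems ending in -k add the prefix be-; stems ending in -v drop the final letter and add -esh.
So lena → lenaani.

lenaani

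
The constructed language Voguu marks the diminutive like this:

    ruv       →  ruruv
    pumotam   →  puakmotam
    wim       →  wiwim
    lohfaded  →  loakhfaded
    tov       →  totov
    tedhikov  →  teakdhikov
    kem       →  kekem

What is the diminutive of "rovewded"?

tov and tedhikov both end in -v yet inflect differently (totov, teakdhikov), so the final letter is not what conditions the rule; the number of vowels is.
"rovewded" has 3 vowels. The stems with 3 vowels (lohfaded → loakhfaded, tedhikov → teakdhikov, pumotam → puakmotam) insert -ak- after the first vowel.
So rovewded → roakvewded.

roakvewded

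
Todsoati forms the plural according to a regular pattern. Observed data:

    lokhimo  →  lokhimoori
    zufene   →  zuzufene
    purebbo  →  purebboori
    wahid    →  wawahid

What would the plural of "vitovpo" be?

lokhimo and zufene both have 3 vowels yet inflect differently (lokhimoori, zuzufene), so the number of vowels is not what conditions the rule; the final letter is.
"vitovpo" ends in -o. The stems ending in -o (lokhimo → lokhimoori, purebbo → purebboori) add -ori.
The other pattern: stems ending in -d or -e repeat the first consonant+vowel as a prefix.
So vitovpo → vitovpoori.

vitovpoori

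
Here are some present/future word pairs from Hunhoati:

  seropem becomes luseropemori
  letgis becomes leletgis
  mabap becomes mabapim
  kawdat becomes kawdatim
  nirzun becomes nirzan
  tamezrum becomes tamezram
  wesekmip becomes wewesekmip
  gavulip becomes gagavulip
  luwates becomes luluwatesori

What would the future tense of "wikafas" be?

luwates and letgis both end in -s yet inflect differently (luluwatesori, leletgis), so the final letter is not what conditions the rule; the last vowel is.
"wikafas" has last vowel 'a'. The stems whose last vowel is 'a' (mabap → mabapim, kawdat → kawdatim) add -im.
So wikafas → wikafasim.

wikafasim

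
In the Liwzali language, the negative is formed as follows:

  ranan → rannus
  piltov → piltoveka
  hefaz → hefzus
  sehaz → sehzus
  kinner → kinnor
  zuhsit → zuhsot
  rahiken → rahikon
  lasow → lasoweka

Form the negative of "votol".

votoleka

ranan and rahiken both end in -n yet inflect differently (rannus, rahikon), so the final letter is not what conditions the rule; the last vowel is.
"votol" has last vowel 'o'. The stems whose last vowel is 'o' (piltov → piltoveka, lasow → lasoweka) add -eka.
The other patterns: stems whose last vowel is 'a' delete the last vowel and add -us; stems whose last vowel is 'e' or 'i' change the last vowel to 'o'.
So votol → votoleka.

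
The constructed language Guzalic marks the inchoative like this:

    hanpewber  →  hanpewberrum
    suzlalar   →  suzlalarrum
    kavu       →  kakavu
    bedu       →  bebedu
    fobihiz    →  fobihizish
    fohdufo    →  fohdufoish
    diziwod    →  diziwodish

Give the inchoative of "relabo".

relaboish

hanpewber and fobihiz both have 3 vowels yet inflect differently (hanpewberrum, fobihizish), so the number of vowels is not what conditions the rule; the final letter is.
"relabo" ends in -o. The one such stem in the data (fohdufo → fohdufoish) adds -ish, so the same rule applies.
So relabo → relaboish.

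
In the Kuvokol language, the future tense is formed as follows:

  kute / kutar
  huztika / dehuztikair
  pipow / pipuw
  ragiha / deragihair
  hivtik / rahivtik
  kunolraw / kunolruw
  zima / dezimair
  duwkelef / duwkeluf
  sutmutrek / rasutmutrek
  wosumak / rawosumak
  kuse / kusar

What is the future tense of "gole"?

"gole" ends in -e. The stems ending in -e (kuse → kusar, kute → kutar) drop the final letter and add -ar.
So gole → golar.

golar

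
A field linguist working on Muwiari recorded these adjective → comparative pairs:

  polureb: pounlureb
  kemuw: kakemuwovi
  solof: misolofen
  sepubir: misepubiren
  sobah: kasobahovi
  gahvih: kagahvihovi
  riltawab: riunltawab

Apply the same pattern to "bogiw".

sobah and riltawab both have last vowel 'a' yet inflect differently (kasobahovi, riunltawab), so the last vowel is not what conditions the rule; the final letter is.
"bogiw" ends in -w. The one such stem in the data (kemuw → kakemuwovi) adds ka- … -ovi around the stem, so the same rule applies.
The other patterns: stems ending in -b insert -un- after the first vowel; stems ending in -f or -r add mi- … -en around the stem.
So bogiw → kabogiwovi.

kabogiwovi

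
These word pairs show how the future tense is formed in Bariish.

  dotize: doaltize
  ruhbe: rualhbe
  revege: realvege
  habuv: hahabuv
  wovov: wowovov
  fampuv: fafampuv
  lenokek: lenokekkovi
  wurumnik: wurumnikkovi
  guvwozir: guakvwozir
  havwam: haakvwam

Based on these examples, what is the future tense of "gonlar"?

dotize and lenokek both have last vowel 'e' yet inflect differently (doaltize, lenokekkovi), so the last vowel is not what conditions the rule; the final letter is.
"gonlar" ends in -r. The one such stem in the data (guvwozir → guakvwozir) inserts -ak- after the first vowel (as does havwam), so the same rule applies.
The other patterns: stems ending in -e insert -al- after the first vowel; stems ending in -v repeat the first consonant+vowel as a prefix; stems ending in -k double the final consonant and add -ovi.
So gonlar → goaknlar.

goaknlar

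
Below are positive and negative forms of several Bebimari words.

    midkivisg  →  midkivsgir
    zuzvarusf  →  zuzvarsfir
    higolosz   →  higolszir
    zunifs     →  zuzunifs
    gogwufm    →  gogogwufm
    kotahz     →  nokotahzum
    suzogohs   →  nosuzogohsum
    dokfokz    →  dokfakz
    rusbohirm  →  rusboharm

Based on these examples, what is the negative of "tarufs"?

tatarufs

higolosz and kotahz both end in -z yet inflect differently (higolszir, nokotahzum), so the final letter is not what conditions the rule; the second-to-last letter is.
"tarufs" has second-to-last letter 'f'. The stems whose second-to-last letter is 'f' (zunifs → zuzunifs, gogwufm → gogogwufm) repeat the first consonant+vowel as a prefix.
The other patterns: stems whose second-to-last letter is 's' delete the last vowel and add -ir; stems whose second-to-last letter is 'h' add no- … -um around the stem; stems whose second-to-last letter is 'k' or 'r' change the last vowel to 'a'.
So tarufs → tatarufs.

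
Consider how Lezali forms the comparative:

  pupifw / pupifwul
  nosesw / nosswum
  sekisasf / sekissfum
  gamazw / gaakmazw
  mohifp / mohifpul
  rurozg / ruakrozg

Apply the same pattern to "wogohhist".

nosesw and pupifw both end in -w yet inflect differently (nosswum, pupifwul), so the final letter is not what conditions the rule; the second-to-last letter is.
"wogohhist" has second-to-last letter 's'. The stems whose second-to-last letter is 's' (nosesw → nosswum, sekisasf → sekissfum) delete the last vowel and add -um.
So wogohhist → wogohhstum.

wogohhstum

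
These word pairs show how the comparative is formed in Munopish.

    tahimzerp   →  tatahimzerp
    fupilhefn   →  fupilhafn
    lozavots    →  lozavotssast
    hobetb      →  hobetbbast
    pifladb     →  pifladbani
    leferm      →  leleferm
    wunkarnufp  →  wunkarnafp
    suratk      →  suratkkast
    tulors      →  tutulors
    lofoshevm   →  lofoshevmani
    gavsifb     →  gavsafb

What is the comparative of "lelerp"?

lelelerp

gavsifb and hobetb both end in -b yet inflect differently (gavsafb, hobetbbast), so the final letter is not what conditions the rule; the second-to-last letter is.
"lelerp" has second-to-last letter 'r'. The stems whose second-to-last letter is 'r' (tulors → tutulors, tahimzerp → tatahimzerp, leferm → leleferm) repeat the first consonant+vowel as a prefix.
The other patterns: stems whose second-to-last letter is 'f' change the last vowel to 'a'; stems whose second-to-last letter is 't' double the final consonant and add -ast; stems whose second-to-last letter is 'd' or 'v' add -ani.
So lelerp → lelelerp.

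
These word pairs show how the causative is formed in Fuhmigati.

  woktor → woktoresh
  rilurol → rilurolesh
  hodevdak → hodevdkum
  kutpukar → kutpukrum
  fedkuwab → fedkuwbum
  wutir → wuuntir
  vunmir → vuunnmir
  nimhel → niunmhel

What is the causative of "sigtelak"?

"sigtelak" has last vowel 'a'. The stems whose last vowel is 'a' (hodevdak → hodevdkum, kutpukar → kutpukrum, fedkuwab → fedkuwbum) delete the last vowel and add -um.
The other patterns: stems whose last vowel is 'o' add -esh; stems whose last vowel is 'e' or 'i' insert -un- after the first vowel.
So sigtelak → sigtelkum.

sigtelkum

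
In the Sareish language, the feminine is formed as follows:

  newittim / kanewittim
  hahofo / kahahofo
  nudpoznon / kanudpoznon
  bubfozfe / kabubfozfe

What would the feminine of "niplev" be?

kaniplev

Every pair shown (newittim → kanewittim, hahofo → kahahofo, nudpoznon → kanudpoznon, …) follows the same rule: add the prefix ka-.
So niplev → kaniplev.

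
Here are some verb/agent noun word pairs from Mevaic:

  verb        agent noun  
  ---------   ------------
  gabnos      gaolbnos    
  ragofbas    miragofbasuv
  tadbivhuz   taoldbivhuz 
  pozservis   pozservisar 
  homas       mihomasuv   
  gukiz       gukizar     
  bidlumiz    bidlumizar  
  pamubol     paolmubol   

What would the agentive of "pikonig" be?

pikonigar

pozservis and homas both end in -s yet inflect differently (pozservisar, mihomasuv), so the final letter is not what conditions the rule; the last vowel is.
"pikonig" has last vowel 'i'. The stems whose last vowel is 'i' (pozservis → pozservisar, gukiz → gukizar, bidlumiz → bidlumizar) add -ar.
So pikonig → pikonigar.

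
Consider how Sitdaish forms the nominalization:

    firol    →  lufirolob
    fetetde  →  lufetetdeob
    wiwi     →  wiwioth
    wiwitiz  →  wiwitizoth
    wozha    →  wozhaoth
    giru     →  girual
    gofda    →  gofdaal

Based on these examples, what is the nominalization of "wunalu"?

wozha and gofda both end in -a yet inflect differently (wozhaoth, gofdaal), so the final letter is not what conditions the rule; the first letter is.
"wunalu" begins with w-. The stems beginning with w- (wiwi → wiwioth, wiwitiz → wiwitizoth, wozha → wozhaoth) add -oth.
So wunalu → wunaluoth.

wunaluoth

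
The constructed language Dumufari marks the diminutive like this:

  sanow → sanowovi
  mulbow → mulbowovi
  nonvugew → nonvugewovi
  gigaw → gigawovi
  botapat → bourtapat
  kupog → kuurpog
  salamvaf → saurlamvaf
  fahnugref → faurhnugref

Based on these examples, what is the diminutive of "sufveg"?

suurfveg

gigaw and botapat both have last vowel 'a' yet inflect differently (gigawovi, bourtapat), so the last vowel is not what conditions the rule; the final letter is.
"sufveg" ends in -g. The one such stem in the data (kupog → kuurpog) inserts -ur- after the first vowel (as do botapat, salamvaf), so the same rule applies.
The other pattern: stems ending in -w add -ovi.
So sufveg → suurfveg.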